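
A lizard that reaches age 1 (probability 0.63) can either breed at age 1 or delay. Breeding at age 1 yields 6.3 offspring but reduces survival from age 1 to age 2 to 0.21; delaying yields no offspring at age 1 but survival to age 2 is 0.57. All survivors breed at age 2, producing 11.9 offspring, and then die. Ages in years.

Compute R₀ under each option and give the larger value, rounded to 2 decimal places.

5.54

breed at age 1: R₀ = 0.63 × (6.3 + 0.21 × 11.9) = 0.63 × 8.7990 = 5.5434
delay to age 2: R₀ = 0.63 × (0.57 × 11.9) = 0.63 × 6.7830 = 4.2733
Higher: breed at age 1 (5.5434).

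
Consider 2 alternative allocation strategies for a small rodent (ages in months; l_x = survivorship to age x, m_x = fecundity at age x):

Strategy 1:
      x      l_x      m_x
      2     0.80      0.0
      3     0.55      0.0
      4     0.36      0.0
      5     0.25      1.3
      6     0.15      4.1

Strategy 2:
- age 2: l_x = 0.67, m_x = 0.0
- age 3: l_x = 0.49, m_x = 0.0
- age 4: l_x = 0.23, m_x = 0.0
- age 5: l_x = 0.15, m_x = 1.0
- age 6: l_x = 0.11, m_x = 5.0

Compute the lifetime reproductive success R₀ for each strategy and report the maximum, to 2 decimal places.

Strategy 1: R₀ = 0.80×0.0 + 0.55×0.0 + 0.36×0.0 + 0.25×1.3 + 0.15×4.1 = 0.9400
Strategy 2: R₀ = 0.67×0.0 + 0.49×0.0 + 0.23×0.0 + 0.15×1.0 + 0.11×5.0 = 0.7000
Highest R₀: strategy 1 with 0.9400.

0.94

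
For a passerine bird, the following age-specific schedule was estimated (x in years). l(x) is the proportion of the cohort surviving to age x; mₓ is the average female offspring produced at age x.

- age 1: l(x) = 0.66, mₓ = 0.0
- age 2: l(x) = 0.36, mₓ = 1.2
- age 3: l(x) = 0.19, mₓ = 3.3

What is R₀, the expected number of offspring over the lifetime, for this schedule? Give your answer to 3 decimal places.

1.059

R₀ = Σ l(x) mₓ:
  age 1: 0.66 × 0.0 = 0.0000
  age 2: 0.36 × 1.2 = 0.4320
  age 3: 0.19 × 3.3 = 0.6270
R₀ = 0.0000 + 0.4320 + 0.6270 = 1.0590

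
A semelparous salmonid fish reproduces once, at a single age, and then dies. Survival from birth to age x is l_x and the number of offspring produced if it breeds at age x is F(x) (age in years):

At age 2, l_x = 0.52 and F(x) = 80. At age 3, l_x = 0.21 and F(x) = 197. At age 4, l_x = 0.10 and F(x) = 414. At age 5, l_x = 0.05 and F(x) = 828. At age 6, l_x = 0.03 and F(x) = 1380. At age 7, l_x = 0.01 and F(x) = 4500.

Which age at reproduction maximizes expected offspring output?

7

Expected offspring if breeding at age x = l_x × F(x):
  age 2: 0.52 × 80 = 41.600
  age 3: 0.21 × 197 = 41.370
  age 4: 0.10 × 414 = 41.400
  age 5: 0.05 × 828 = 41.400
  age 6: 0.03 × 1380 = 41.400
  age 7: 0.01 × 4500 = 45.000
Maximum at age 7 (45.000).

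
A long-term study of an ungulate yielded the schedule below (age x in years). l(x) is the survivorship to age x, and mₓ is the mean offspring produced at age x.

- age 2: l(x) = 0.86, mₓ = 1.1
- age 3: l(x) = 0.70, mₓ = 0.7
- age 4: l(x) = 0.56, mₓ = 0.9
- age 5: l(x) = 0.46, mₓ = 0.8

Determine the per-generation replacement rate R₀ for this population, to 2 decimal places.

R₀ = Σ l(x) mₓ:
  age 2: 0.86 × 1.1 = 0.9460
  age 3: 0.70 × 0.7 = 0.4900
  age 4: 0.56 × 0.9 = 0.5040
  age 5: 0.46 × 0.8 = 0.3680
R₀ = 0.9460 + 0.4900 + 0.5040 + 0.3680 = 2.3080

2.31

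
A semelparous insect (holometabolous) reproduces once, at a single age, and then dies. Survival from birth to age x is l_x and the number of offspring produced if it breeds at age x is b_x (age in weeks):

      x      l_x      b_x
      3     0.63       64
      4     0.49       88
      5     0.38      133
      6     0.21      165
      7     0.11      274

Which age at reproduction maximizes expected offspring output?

5

Expected offspring if breeding at age x = l_x × b_x:
  age 3: 0.63 × 64 = 40.320
  age 4: 0.49 × 88 = 43.120
  age 5: 0.38 × 133 = 50.540
  age 6: 0.21 × 165 = 34.650
  age 7: 0.11 × 274 = 30.140
Maximum at age 5 (50.540).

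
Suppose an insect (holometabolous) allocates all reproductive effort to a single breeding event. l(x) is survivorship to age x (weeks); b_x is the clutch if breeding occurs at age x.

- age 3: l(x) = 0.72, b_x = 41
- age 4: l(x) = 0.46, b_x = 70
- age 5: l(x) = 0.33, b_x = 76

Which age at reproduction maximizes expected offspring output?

Expected offspring if breeding at age x = l(x) × b_x:
  age 3: 0.72 × 41 = 29.520
  age 4: 0.46 × 70 = 32.200
  age 5: 0.33 × 76 = 25.080
Maximum at age 4 (32.200).

4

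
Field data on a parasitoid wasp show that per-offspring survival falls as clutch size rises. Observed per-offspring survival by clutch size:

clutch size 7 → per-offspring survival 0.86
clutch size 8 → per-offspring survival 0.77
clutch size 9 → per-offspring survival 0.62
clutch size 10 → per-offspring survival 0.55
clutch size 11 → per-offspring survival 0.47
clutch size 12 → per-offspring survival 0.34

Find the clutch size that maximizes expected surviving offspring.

Expected surviving offspring = c × s(c):
  c=7: 7 × 0.86 = 6.020
  c=8: 8 × 0.77 = 6.160
  c=9: 9 × 0.62 = 5.580
  c=10: 10 × 0.55 = 5.500
  c=11: 11 × 0.47 = 5.170
  c=12: 12 × 0.34 = 4.080
Maximum at c = 8 (6.160 surviving offspring).

8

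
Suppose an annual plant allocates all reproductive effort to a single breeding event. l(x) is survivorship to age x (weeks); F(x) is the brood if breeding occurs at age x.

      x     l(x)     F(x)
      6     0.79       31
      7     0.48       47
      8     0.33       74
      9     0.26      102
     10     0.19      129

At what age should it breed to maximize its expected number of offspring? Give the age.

9

Expected offspring if breeding at age x = l(x) × F(x):
  age 6: 0.79 × 31 = 24.490
  age 7: 0.48 × 47 = 22.560
  age 8: 0.33 × 74 = 24.420
  age 9: 0.26 × 102 = 26.520
  age 10: 0.19 × 129 = 24.510
Maximum at age 9 (26.520).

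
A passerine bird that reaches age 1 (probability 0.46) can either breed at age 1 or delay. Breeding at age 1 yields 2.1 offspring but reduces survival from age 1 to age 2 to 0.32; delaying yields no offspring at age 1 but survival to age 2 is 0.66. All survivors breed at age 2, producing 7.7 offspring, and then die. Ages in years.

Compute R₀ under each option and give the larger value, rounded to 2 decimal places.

breed at age 1: R₀ = 0.46 × (2.1 + 0.32 × 7.7) = 0.46 × 4.5640 = 2.0994
delay to age 2: R₀ = 0.46 × (0.66 × 7.7) = 0.46 × 5.0820 = 2.3377
Higher: delay to age 2 (2.3377).

2.34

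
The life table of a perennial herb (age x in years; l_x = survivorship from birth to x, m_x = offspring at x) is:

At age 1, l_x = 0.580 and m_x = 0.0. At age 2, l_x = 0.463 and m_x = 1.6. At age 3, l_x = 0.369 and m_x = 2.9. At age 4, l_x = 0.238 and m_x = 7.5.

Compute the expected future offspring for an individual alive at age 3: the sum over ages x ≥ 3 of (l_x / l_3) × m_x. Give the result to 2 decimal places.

7.74

l_3 = 0.369. Conditional survival from age 3 to x is l_x / l_3.
  x=3: (0.369/0.369) × 2.9 = 2.9000
  x=4: (0.238/0.369) × 7.5 = 4.8374
Sum = 2.9000 + 4.8374 = 7.7374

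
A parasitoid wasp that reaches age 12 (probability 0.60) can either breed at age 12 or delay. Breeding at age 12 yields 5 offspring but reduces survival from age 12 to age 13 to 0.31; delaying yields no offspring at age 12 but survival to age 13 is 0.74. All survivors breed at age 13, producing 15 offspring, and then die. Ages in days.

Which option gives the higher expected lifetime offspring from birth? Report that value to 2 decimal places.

breed at age 12: R₀ = 0.60 × (5 + 0.31 × 15) = 0.60 × 9.6500 = 5.7900
delay to age 13: R₀ = 0.60 × (0.74 × 15) = 0.60 × 11.1000 = 6.6600
Higher: delay to age 13 (6.6600).

6.66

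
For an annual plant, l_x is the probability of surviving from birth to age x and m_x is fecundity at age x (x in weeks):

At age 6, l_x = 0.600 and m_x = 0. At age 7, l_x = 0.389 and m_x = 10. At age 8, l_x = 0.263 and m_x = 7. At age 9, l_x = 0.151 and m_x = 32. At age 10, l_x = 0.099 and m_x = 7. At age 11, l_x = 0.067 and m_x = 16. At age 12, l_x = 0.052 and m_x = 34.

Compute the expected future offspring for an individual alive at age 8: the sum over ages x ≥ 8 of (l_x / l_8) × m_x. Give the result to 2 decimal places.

38.81

l_8 = 0.263. Conditional survival from age 8 to x is l_x / l_8.
  x=8: (0.263/0.263) × 7 = 7.0000
  x=9: (0.151/0.263) × 32 = 18.3726
  x=10: (0.099/0.263) × 7 = 2.6350
  x=11: (0.067/0.263) × 16 = 4.0760
  x=12: (0.052/0.263) × 34 = 6.7224
Sum = 7.0000 + 18.3726 + 2.6350 + 4.0760 + 6.7224 = 38.8061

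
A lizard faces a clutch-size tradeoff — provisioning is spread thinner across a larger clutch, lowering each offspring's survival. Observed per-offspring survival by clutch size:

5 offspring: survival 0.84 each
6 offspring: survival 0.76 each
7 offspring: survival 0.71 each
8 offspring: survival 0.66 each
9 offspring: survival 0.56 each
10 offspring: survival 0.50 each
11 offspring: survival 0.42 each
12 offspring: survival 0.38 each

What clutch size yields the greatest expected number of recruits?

8

Expected recruits = c × s(c):
  c=5: 5 × 0.84 = 4.200
  c=6: 6 × 0.76 = 4.560
  c=7: 7 × 0.71 = 4.970
  c=8: 8 × 0.66 = 5.280
  c=9: 9 × 0.56 = 5.040
  c=10: 10 × 0.50 = 5.000
  c=11: 11 × 0.42 = 4.620
  c=12: 12 × 0.38 = 4.560
Maximum at c = 8 (5.280 recruits).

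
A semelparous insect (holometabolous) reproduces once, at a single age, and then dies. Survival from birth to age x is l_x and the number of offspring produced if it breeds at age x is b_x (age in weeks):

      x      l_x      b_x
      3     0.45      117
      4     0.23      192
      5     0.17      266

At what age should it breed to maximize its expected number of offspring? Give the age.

Expected offspring if breeding at age x = l_x × b_x:
  age 3: 0.45 × 117 = 52.650
  age 4: 0.23 × 192 = 44.160
  age 5: 0.17 × 266 = 45.220
Maximum at age 3 (52.650).

3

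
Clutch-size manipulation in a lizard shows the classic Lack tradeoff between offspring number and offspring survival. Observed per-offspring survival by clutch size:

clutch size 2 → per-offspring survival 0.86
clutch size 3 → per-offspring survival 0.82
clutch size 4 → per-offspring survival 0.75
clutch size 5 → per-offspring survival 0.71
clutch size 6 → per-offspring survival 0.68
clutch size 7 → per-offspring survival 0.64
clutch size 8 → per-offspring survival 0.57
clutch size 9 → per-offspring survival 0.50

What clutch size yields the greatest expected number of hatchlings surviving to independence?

Expected hatchlings surviving to independence = c × s(c):
  c=2: 2 × 0.86 = 1.720
  c=3: 3 × 0.82 = 2.460
  c=4: 4 × 0.75 = 3.000
  c=5: 5 × 0.71 = 3.550
  c=6: 6 × 0.68 = 4.080
  c=7: 7 × 0.64 = 4.480
  c=8: 8 × 0.57 = 4.560
  c=9: 9 × 0.50 = 4.500
Maximum at c = 8 (4.560 hatchlings surviving to independence).

8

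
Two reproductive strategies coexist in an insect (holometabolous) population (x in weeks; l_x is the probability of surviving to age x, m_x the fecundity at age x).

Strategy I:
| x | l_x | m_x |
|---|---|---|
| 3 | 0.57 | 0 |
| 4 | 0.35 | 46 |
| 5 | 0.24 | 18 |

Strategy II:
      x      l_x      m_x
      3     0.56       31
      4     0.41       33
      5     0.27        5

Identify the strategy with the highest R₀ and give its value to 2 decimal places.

Strategy I: R₀ = 0.57×0 + 0.35×46 + 0.24×18 = 20.4200
Strategy II: R₀ = 0.56×31 + 0.41×33 + 0.27×5 = 32.2400
Highest R₀: strategy II with 32.2400.

32.24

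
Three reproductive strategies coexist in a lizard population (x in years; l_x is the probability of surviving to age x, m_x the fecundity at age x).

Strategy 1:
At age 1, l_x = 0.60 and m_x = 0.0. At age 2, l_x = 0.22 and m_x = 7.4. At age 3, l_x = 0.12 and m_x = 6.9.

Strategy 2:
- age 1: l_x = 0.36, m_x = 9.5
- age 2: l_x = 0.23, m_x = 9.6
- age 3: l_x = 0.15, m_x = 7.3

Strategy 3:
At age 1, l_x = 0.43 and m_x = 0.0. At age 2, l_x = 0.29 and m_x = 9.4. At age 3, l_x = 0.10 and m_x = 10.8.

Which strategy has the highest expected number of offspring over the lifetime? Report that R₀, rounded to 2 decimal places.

Strategy 1: R₀ = 0.60×0.0 + 0.22×7.4 + 0.12×6.9 = 2.4560
Strategy 2: R₀ = 0.36×9.5 + 0.23×9.6 + 0.15×7.3 = 6.7230
Strategy 3: R₀ = 0.43×0.0 + 0.29×9.4 + 0.10×10.8 = 3.8060
Highest R₀: strategy 2 with 6.7230.

6.72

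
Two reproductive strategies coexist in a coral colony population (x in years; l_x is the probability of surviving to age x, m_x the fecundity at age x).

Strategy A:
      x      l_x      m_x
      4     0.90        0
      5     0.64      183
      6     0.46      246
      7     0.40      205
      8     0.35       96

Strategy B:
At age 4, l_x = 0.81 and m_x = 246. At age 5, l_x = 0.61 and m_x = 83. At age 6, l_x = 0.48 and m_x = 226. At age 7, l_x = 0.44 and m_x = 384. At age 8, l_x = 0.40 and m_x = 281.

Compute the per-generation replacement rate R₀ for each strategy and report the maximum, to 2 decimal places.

Strategy A: R₀ = 0.90×0 + 0.64×183 + 0.46×246 + 0.40×205 + 0.35×96 = 345.8800
Strategy B: R₀ = 0.81×246 + 0.61×83 + 0.48×226 + 0.44×384 + 0.40×281 = 639.7300
Highest R₀: strategy B with 639.7300.

639.73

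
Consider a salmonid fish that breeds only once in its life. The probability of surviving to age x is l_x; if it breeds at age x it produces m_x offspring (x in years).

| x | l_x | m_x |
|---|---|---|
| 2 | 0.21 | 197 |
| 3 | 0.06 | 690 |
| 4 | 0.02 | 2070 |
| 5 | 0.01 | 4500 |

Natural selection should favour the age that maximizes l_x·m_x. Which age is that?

Expected offspring if breeding at age x = l_x × m_x:
  age 2: 0.21 × 197 = 41.370
  age 3: 0.06 × 690 = 41.400
  age 4: 0.02 × 2070 = 41.400
  age 5: 0.01 × 4500 = 45.000
Maximum at age 5 (45.000).

5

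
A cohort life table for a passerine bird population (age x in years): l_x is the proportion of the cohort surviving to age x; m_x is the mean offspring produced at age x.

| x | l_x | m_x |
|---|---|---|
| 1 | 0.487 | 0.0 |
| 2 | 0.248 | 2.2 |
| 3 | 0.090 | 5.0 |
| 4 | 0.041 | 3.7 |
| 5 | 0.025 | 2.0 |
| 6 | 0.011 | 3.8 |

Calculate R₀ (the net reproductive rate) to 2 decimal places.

R₀ = Σ l_x m_x:
  age 1: 0.487 × 0.0 = 0.0000
  age 2: 0.248 × 2.2 = 0.5456
  age 3: 0.090 × 5.0 = 0.4500
  age 4: 0.041 × 3.7 = 0.1517
  age 5: 0.025 × 2.0 = 0.0500
  age 6: 0.011 × 3.8 = 0.0418
R₀ = 0.0000 + 0.5456 + 0.4500 + 0.1517 + 0.0500 + 0.0418 = 1.2391

1.24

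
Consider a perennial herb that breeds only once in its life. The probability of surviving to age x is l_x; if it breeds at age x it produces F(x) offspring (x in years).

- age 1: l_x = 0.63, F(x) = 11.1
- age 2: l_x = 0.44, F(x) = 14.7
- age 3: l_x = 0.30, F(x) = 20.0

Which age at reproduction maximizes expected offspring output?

1

Expected offspring if breeding at age x = l_x × F(x):
  age 1: 0.63 × 11.1 = 6.993
  age 2: 0.44 × 14.7 = 6.468
  age 3: 0.30 × 20.0 = 6.000
Maximum at age 1 (6.993).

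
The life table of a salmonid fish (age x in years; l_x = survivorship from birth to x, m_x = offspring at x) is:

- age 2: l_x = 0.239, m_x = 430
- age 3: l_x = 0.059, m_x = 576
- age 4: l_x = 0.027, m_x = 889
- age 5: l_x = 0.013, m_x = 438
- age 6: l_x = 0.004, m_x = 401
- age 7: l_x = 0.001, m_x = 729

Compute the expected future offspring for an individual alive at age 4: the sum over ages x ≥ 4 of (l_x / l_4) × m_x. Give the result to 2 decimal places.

1186.30

l_4 = 0.027. Conditional survival from age 4 to x is l_x / l_4.
  x=4: (0.027/0.027) × 889 = 889.0000
  x=5: (0.013/0.027) × 438 = 210.8889
  x=6: (0.004/0.027) × 401 = 59.4074
  x=7: (0.001/0.027) × 729 = 27.0000
Sum = 889.0000 + 210.8889 + 59.4074 + 27.0000 = 1186.2963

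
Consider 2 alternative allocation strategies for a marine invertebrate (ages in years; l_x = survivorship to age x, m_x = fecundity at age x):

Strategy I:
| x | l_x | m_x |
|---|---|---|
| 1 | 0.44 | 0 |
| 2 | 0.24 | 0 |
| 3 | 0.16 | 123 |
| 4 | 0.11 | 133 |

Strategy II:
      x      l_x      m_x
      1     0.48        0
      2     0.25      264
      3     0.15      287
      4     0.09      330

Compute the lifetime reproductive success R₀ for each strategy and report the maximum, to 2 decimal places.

Strategy I: R₀ = 0.44×0 + 0.24×0 + 0.16×123 + 0.11×133 = 34.3100
Strategy II: R₀ = 0.48×0 + 0.25×264 + 0.15×287 + 0.09×330 = 138.7500
Highest R₀: strategy II with 138.7500.

138.75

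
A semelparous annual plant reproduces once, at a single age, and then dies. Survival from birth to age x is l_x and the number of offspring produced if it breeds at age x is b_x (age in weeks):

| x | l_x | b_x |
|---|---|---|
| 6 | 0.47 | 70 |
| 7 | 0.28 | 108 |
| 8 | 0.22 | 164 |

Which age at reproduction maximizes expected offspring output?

8

Expected offspring if breeding at age x = l_x × b_x:
  age 6: 0.47 × 70 = 32.900
  age 7: 0.28 × 108 = 30.240
  age 8: 0.22 × 164 = 36.080
Maximum at age 8 (36.080).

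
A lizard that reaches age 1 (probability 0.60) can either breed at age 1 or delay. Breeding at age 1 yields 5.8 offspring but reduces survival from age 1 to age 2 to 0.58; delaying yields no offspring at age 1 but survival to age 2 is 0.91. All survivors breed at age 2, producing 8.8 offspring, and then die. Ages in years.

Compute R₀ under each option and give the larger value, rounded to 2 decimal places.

6.54

breed at age 1: R₀ = 0.60 × (5.8 + 0.58 × 8.8) = 0.60 × 10.9040 = 6.5424
delay to age 2: R₀ = 0.60 × (0.91 × 8.8) = 0.60 × 8.0080 = 4.8048
Higher: breed at age 1 (6.5424).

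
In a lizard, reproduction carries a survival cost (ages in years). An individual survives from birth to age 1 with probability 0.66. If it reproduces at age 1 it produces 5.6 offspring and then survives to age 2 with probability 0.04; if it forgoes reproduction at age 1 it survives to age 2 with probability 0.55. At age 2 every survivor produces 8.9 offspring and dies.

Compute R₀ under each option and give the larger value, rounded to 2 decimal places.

breed at age 1: R₀ = 0.66 × (5.6 + 0.04 × 8.9) = 0.66 × 5.9560 = 3.9310
delay to age 2: R₀ = 0.66 × (0.55 × 8.9) = 0.66 × 4.8950 = 3.2307
Higher: breed at age 1 (3.9310).

3.93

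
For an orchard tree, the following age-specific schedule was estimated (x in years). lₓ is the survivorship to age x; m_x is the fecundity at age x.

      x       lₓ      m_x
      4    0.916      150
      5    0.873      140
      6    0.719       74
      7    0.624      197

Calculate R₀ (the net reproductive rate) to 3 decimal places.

435.754

R₀ = Σ lₓ m_x:
  age 4: 0.916 × 150 = 137.4000
  age 5: 0.873 × 140 = 122.2200
  age 6: 0.719 × 74 = 53.2060
  age 7: 0.624 × 197 = 122.9280
R₀ = 137.4000 + 122.2200 + 53.2060 + 122.9280 = 435.7540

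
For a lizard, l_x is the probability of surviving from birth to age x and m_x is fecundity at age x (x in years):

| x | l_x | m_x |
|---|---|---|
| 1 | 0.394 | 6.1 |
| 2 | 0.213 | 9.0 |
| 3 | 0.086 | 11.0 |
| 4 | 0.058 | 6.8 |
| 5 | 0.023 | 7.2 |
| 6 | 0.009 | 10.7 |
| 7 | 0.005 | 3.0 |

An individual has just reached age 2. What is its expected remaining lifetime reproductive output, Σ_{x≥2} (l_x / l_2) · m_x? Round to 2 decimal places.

l_2 = 0.213. Conditional survival from age 2 to x is l_x / l_2.
  x=2: (0.213/0.213) × 9.0 = 9.0000
  x=3: (0.086/0.213) × 11.0 = 4.4413
  x=4: (0.058/0.213) × 6.8 = 1.8516
  x=5: (0.023/0.213) × 7.2 = 0.7775
  x=6: (0.009/0.213) × 10.7 = 0.4521
  x=7: (0.005/0.213) × 3.0 = 0.0704
Sum = 9.0000 + 4.4413 + 1.8516 + 0.7775 + 0.4521 + 0.0704 = 16.5930

16.59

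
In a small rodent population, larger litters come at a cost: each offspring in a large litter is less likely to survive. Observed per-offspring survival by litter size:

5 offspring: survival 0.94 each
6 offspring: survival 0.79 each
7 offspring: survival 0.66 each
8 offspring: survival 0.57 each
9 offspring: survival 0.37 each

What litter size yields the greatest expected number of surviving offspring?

6

Expected surviving offspring = c × s(c):
  c=5: 5 × 0.94 = 4.700
  c=6: 6 × 0.79 = 4.740
  c=7: 7 × 0.66 = 4.620
  c=8: 8 × 0.57 = 4.560
  c=9: 9 × 0.37 = 3.330
Maximum at c = 6 (4.740 surviving offspring).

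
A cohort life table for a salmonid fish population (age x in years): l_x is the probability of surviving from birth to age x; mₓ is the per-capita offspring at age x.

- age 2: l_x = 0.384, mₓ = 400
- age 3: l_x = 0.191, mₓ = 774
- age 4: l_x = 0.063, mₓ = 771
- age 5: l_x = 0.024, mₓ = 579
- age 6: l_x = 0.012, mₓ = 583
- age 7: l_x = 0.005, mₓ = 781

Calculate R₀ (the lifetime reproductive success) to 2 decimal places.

374.80

R₀ = Σ l_x mₓ:
  age 2: 0.384 × 400 = 153.6000
  age 3: 0.191 × 774 = 147.8340
  age 4: 0.063 × 771 = 48.5730
  age 5: 0.024 × 579 = 13.8960
  age 6: 0.012 × 583 = 6.9960
  age 7: 0.005 × 781 = 3.9050
R₀ = 153.6000 + 147.8340 + 48.5730 + 13.8960 + 6.9960 + 3.9050 = 374.8040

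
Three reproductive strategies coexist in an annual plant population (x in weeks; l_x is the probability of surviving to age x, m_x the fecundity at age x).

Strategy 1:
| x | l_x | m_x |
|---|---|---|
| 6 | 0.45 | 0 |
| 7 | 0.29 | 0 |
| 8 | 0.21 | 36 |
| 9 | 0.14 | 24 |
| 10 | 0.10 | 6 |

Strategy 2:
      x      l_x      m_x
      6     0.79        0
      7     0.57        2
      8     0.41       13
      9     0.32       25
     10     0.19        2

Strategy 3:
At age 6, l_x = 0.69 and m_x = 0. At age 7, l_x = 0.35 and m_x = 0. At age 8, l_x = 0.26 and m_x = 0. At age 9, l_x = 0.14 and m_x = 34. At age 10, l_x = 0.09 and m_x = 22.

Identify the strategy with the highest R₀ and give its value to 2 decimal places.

Strategy 1: R₀ = 0.45×0 + 0.29×0 + 0.21×36 + 0.14×24 + 0.10×6 = 11.5200
Strategy 2: R₀ = 0.79×0 + 0.57×2 + 0.41×13 + 0.32×25 + 0.19×2 = 14.8500
Strategy 3: R₀ = 0.69×0 + 0.35×0 + 0.26×0 + 0.14×34 + 0.09×22 = 6.7400
Highest R₀: strategy 2 with 14.8500.

14.85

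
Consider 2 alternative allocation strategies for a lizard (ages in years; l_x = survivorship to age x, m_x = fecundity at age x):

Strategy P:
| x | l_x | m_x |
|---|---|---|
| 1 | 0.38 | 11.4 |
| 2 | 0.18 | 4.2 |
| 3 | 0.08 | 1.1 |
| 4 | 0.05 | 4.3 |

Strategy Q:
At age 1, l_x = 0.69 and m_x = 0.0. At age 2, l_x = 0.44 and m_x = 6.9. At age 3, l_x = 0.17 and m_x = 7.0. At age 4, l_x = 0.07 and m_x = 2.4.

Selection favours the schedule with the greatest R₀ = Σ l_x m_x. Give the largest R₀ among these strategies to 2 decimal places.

5.39

Strategy P: R₀ = 0.38×11.4 + 0.18×4.2 + 0.08×1.1 + 0.05×4.3 = 5.3910
Strategy Q: R₀ = 0.69×0.0 + 0.44×6.9 + 0.17×7.0 + 0.07×2.4 = 4.3940
Highest R₀: strategy P with 5.3910.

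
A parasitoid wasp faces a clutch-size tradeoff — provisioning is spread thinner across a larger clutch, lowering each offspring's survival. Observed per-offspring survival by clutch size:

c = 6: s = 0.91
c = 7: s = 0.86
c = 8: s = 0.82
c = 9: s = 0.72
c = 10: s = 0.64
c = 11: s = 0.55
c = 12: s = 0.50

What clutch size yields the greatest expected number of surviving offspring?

8

Expected surviving offspring = c × s(c):
  c=6: 6 × 0.91 = 5.460
  c=7: 7 × 0.86 = 6.020
  c=8: 8 × 0.82 = 6.560
  c=9: 9 × 0.72 = 6.480
  c=10: 10 × 0.64 = 6.400
  c=11: 11 × 0.55 = 6.050
  c=12: 12 × 0.50 = 6.000
Maximum at c = 8 (6.560 surviving offspring).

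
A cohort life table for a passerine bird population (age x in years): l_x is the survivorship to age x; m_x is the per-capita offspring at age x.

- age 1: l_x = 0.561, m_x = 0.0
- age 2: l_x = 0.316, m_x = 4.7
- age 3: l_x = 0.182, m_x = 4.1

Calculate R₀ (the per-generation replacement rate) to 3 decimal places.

R₀ = Σ l_x m_x:
  age 1: 0.561 × 0.0 = 0.0000
  age 2: 0.316 × 4.7 = 1.4852
  age 3: 0.182 × 4.1 = 0.7462
R₀ = 0.0000 + 1.4852 + 0.7462 = 2.2314

2.231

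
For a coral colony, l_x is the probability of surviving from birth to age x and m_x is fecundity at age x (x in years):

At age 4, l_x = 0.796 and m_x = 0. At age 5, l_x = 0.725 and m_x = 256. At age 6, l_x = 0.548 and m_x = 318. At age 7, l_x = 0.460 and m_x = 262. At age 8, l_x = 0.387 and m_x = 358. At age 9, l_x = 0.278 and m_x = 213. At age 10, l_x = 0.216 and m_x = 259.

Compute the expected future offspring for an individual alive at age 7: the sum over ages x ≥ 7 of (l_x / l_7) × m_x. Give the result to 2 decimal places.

l_7 = 0.460. Conditional survival from age 7 to x is l_x / l_7.
  x=7: (0.460/0.460) × 262 = 262.0000
  x=8: (0.387/0.460) × 358 = 301.1870
  x=9: (0.278/0.460) × 213 = 128.7261
  x=10: (0.216/0.460) × 259 = 121.6174
Sum = 262.0000 + 301.1870 + 128.7261 + 121.6174 = 813.5304

813.53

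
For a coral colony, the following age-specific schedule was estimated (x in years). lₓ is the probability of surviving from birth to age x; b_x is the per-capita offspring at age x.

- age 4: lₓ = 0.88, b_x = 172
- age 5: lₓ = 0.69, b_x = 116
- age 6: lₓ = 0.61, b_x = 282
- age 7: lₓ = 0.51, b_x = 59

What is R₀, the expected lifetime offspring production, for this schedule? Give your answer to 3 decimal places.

R₀ = Σ lₓ b_x:
  age 4: 0.88 × 172 = 151.3600
  age 5: 0.69 × 116 = 80.0400
  age 6: 0.61 × 282 = 172.0200
  age 7: 0.51 × 59 = 30.0900
R₀ = 151.3600 + 80.0400 + 172.0200 + 30.0900 = 433.5100

433.510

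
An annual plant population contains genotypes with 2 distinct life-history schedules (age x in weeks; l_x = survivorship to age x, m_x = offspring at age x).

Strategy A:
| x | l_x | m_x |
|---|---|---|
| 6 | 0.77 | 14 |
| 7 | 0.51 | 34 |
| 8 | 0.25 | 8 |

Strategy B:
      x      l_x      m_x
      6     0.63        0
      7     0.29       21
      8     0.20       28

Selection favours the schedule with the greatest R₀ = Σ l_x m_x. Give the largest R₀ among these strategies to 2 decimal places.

30.12

Strategy A: R₀ = 0.77×14 + 0.51×34 + 0.25×8 = 30.1200
Strategy B: R₀ = 0.63×0 + 0.29×21 + 0.20×28 = 11.6900
Highest R₀: strategy A with 30.1200.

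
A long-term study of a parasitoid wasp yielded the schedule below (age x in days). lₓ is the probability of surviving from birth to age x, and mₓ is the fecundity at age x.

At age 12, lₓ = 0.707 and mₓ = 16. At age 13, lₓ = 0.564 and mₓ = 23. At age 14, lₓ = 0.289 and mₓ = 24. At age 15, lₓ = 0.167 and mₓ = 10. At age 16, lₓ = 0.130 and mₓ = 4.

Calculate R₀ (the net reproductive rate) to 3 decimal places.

R₀ = Σ lₓ mₓ:
  age 12: 0.707 × 16 = 11.3120
  age 13: 0.564 × 23 = 12.9720
  age 14: 0.289 × 24 = 6.9360
  age 15: 0.167 × 10 = 1.6700
  age 16: 0.130 × 4 = 0.5200
R₀ = 11.3120 + 12.9720 + 6.9360 + 1.6700 + 0.5200 = 33.4100

33.410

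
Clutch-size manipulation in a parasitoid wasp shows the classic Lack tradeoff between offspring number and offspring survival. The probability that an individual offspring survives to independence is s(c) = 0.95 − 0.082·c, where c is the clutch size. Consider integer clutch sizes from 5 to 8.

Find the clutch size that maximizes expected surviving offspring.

6

Expected surviving offspring = c × s(c):
  c=5: 5 × 0.540 = 2.700
  c=6: 6 × 0.458 = 2.748
  c=7: 7 × 0.376 = 2.632
  c=8: 8 × 0.294 = 2.352
Maximum at c = 6 (2.748 surviving offspring).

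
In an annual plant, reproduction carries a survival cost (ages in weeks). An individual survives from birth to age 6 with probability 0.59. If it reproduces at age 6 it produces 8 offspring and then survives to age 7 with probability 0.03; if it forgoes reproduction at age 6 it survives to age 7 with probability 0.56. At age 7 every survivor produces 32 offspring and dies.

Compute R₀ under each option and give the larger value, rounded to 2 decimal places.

10.57

breed at age 6: R₀ = 0.59 × (8 + 0.03 × 32) = 0.59 × 8.9600 = 5.2864
delay to age 7: R₀ = 0.59 × (0.56 × 32) = 0.59 × 17.9200 = 10.5728
Higher: delay to age 7 (10.5728).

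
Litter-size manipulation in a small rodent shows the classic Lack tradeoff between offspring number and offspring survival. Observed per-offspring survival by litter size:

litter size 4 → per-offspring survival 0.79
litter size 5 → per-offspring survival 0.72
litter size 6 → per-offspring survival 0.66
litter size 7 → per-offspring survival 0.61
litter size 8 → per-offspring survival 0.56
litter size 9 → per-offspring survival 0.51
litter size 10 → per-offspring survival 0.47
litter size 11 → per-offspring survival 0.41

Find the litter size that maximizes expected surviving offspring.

Expected surviving offspring = c × s(c):
  c=4: 4 × 0.79 = 3.160
  c=5: 5 × 0.72 = 3.600
  c=6: 6 × 0.66 = 3.960
  c=7: 7 × 0.61 = 4.270
  c=8: 8 × 0.56 = 4.480
  c=9: 9 × 0.51 = 4.590
  c=10: 10 × 0.47 = 4.700
  c=11: 11 × 0.41 = 4.510
Maximum at c = 10 (4.700 surviving offspring).

10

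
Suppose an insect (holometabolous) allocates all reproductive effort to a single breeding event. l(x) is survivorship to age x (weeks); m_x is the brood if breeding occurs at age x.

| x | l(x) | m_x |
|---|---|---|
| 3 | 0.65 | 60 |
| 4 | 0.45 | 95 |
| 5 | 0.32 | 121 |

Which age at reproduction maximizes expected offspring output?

Expected offspring if breeding at age x = l(x) × m_x:
  age 3: 0.65 × 60 = 39.000
  age 4: 0.45 × 95 = 42.750
  age 5: 0.32 × 121 = 38.720
Maximum at age 4 (42.750).

4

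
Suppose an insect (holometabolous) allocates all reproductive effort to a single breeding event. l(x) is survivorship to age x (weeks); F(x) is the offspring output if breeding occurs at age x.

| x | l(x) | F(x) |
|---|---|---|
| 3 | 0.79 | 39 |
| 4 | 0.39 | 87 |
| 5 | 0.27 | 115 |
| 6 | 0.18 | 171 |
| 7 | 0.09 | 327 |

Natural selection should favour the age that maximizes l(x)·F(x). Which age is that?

Expected offspring if breeding at age x = l(x) × F(x):
  age 3: 0.79 × 39 = 30.810
  age 4: 0.39 × 87 = 33.930
  age 5: 0.27 × 115 = 31.050
  age 6: 0.18 × 171 = 30.780
  age 7: 0.09 × 327 = 29.430
Maximum at age 4 (33.930).

4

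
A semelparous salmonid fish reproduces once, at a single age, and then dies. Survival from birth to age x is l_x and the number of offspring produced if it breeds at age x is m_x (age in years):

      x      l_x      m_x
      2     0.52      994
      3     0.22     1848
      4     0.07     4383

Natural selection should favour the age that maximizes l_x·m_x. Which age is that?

2

Expected offspring if breeding at age x = l_x × m_x:
  age 2: 0.52 × 994 = 516.880
  age 3: 0.22 × 1848 = 406.560
  age 4: 0.07 × 4383 = 306.810
Maximum at age 2 (516.880).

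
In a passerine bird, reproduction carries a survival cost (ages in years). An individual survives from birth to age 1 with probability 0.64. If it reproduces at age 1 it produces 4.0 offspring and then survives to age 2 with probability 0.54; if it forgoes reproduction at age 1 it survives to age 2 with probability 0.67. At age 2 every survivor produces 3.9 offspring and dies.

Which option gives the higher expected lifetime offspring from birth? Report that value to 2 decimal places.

breed at age 1: R₀ = 0.64 × (4.0 + 0.54 × 3.9) = 0.64 × 6.1060 = 3.9078
delay to age 2: R₀ = 0.64 × (0.67 × 3.9) = 0.64 × 2.6130 = 1.6723
Higher: breed at age 1 (3.9078).

3.91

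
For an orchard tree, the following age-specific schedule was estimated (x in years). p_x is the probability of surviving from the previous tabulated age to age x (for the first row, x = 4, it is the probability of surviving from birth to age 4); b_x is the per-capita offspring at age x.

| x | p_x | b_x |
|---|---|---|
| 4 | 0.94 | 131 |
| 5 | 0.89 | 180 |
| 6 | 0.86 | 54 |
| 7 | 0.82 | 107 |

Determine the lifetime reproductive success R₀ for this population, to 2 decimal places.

Survivorship from birth: l_x = p_4·p_5·…·p_x.
  l_4 = 0.94000
  l_5 = 0.83660
  l_6 = 0.71948
  l_7 = 0.58997
R₀ = Σ l_x b_x:
  age 4: 0.94000 × 131 = 123.1400
  age 5: 0.83660 × 180 = 150.5880
  age 6: 0.71948 × 54 = 38.8519
  age 7: 0.58997 × 107 = 63.1268
R₀ = 123.1400 + 150.5880 + 38.8519 + 63.1268 = 375.7067

375.71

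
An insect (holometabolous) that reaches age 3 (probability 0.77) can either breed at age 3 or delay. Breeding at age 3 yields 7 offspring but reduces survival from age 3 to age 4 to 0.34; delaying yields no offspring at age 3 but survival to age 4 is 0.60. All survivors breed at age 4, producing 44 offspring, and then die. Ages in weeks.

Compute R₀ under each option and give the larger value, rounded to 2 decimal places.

20.33

breed at age 3: R₀ = 0.77 × (7 + 0.34 × 44) = 0.77 × 21.9600 = 16.9092
delay to age 4: R₀ = 0.77 × (0.60 × 44) = 0.77 × 26.4000 = 20.3280
Higher: delay to age 4 (20.3280).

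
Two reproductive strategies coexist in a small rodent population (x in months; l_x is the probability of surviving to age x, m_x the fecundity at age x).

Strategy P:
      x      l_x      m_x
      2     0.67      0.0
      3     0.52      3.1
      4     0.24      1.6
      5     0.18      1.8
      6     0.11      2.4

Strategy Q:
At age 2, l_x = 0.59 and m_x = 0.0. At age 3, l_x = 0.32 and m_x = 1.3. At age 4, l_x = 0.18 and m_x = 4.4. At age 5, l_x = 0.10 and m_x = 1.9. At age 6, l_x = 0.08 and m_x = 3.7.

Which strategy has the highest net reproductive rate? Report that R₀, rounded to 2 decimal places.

Strategy P: R₀ = 0.67×0.0 + 0.52×3.1 + 0.24×1.6 + 0.18×1.8 + 0.11×2.4 = 2.5840
Strategy Q: R₀ = 0.59×0.0 + 0.32×1.3 + 0.18×4.4 + 0.10×1.9 + 0.08×3.7 = 1.6940
Highest R₀: strategy P with 2.5840.

2.58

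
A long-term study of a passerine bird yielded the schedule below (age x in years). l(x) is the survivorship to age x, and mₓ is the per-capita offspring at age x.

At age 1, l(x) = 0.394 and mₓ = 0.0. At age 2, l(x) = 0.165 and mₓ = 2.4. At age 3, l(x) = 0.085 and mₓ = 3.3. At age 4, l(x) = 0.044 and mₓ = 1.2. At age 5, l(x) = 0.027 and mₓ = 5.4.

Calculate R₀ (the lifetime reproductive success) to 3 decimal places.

0.875

R₀ = Σ l(x) mₓ:
  age 1: 0.394 × 0.0 = 0.0000
  age 2: 0.165 × 2.4 = 0.3960
  age 3: 0.085 × 3.3 = 0.2805
  age 4: 0.044 × 1.2 = 0.0528
  age 5: 0.027 × 5.4 = 0.1458
R₀ = 0.0000 + 0.3960 + 0.2805 + 0.0528 + 0.1458 = 0.8751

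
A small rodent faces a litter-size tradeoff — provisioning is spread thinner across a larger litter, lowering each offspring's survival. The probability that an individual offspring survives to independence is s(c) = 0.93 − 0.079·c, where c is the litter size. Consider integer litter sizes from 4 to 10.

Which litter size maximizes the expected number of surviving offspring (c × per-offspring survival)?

6

Expected surviving offspring = c × s(c):
  c=4: 4 × 0.614 = 2.456
  c=5: 5 × 0.535 = 2.675
  c=6: 6 × 0.456 = 2.736
  c=7: 7 × 0.377 = 2.639
  c=8: 8 × 0.298 = 2.384
  c=9: 9 × 0.219 = 1.971
  c=10: 10 × 0.140 = 1.400
Maximum at c = 6 (2.736 surviving offspring).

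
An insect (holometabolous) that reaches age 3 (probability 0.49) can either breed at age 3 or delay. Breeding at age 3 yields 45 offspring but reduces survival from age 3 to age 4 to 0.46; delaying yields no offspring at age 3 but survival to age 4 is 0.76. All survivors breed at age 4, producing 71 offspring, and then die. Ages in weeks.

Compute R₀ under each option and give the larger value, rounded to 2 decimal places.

38.05

breed at age 3: R₀ = 0.49 × (45 + 0.46 × 71) = 0.49 × 77.6600 = 38.0534
delay to age 4: R₀ = 0.49 × (0.76 × 71) = 0.49 × 53.9600 = 26.4404
Higher: breed at age 3 (38.0534).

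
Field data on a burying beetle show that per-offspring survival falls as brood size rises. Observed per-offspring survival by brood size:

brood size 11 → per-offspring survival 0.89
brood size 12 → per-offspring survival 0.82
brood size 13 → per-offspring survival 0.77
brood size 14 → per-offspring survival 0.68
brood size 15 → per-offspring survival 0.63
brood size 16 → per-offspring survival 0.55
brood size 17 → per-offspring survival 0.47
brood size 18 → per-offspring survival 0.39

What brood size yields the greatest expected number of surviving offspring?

Expected surviving offspring = c × s(c):
  c=11: 11 × 0.89 = 9.790
  c=12: 12 × 0.82 = 9.840
  c=13: 13 × 0.77 = 10.010
  c=14: 14 × 0.68 = 9.520
  c=15: 15 × 0.63 = 9.450
  c=16: 16 × 0.55 = 8.800
  c=17: 17 × 0.47 = 7.990
  c=18: 18 × 0.39 = 7.020
Maximum at c = 13 (10.010 surviving offspring).

13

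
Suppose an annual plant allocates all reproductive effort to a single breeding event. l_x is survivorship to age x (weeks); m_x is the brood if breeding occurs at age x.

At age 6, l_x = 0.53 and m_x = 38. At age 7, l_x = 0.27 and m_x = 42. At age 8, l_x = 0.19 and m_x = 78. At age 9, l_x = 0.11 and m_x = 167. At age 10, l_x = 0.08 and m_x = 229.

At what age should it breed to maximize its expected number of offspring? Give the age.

6

Expected offspring if breeding at age x = l_x × m_x:
  age 6: 0.53 × 38 = 20.140
  age 7: 0.27 × 42 = 11.340
  age 8: 0.19 × 78 = 14.820
  age 9: 0.11 × 167 = 18.370
  age 10: 0.08 × 229 = 18.320
Maximum at age 6 (20.140).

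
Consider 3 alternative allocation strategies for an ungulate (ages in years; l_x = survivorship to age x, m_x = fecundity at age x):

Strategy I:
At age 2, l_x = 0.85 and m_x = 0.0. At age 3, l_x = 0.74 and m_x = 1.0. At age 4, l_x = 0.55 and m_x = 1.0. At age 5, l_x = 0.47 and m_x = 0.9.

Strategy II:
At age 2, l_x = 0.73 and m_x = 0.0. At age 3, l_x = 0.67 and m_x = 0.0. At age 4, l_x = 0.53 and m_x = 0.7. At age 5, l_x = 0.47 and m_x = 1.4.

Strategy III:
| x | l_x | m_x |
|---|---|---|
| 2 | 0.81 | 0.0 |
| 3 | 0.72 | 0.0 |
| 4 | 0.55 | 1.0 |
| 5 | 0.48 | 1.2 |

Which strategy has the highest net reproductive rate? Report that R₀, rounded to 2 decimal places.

1.71

Strategy I: R₀ = 0.85×0.0 + 0.74×1.0 + 0.55×1.0 + 0.47×0.9 = 1.7130
Strategy II: R₀ = 0.73×0.0 + 0.67×0.0 + 0.53×0.7 + 0.47×1.4 = 1.0290
Strategy III: R₀ = 0.81×0.0 + 0.72×0.0 + 0.55×1.0 + 0.48×1.2 = 1.1260
Highest R₀: strategy I with 1.7130.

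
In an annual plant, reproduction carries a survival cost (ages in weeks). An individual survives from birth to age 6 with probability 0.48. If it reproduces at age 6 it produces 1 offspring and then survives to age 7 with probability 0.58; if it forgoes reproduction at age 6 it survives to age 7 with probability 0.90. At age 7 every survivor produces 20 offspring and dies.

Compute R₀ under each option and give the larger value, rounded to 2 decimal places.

breed at age 6: R₀ = 0.48 × (1 + 0.58 × 20) = 0.48 × 12.6000 = 6.0480
delay to age 7: R₀ = 0.48 × (0.90 × 20) = 0.48 × 18.0000 = 8.6400
Higher: delay to age 7 (8.6400).

8.64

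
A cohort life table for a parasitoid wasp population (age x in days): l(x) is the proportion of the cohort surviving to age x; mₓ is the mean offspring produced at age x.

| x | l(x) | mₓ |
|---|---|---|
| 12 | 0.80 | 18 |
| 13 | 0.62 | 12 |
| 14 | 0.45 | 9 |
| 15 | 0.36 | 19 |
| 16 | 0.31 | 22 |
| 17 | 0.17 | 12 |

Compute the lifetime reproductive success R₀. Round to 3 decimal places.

41.590

R₀ = Σ l(x) mₓ:
  age 12: 0.80 × 18 = 14.4000
  age 13: 0.62 × 12 = 7.4400
  age 14: 0.45 × 9 = 4.0500
  age 15: 0.36 × 19 = 6.8400
  age 16: 0.31 × 22 = 6.8200
  age 17: 0.17 × 12 = 2.0400
R₀ = 14.4000 + 7.4400 + 4.0500 + 6.8400 + 6.8200 + 2.0400 = 41.5900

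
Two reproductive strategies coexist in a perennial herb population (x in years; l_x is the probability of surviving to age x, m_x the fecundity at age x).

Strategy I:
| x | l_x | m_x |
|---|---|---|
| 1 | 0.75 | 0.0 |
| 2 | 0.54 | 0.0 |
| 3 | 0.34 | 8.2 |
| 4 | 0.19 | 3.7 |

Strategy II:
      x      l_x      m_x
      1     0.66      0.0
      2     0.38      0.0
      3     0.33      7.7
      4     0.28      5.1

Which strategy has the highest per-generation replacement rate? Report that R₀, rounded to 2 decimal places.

3.97

Strategy I: R₀ = 0.75×0.0 + 0.54×0.0 + 0.34×8.2 + 0.19×3.7 = 3.4910
Strategy II: R₀ = 0.66×0.0 + 0.38×0.0 + 0.33×7.7 + 0.28×5.1 = 3.9690
Highest R₀: strategy II with 3.9690.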